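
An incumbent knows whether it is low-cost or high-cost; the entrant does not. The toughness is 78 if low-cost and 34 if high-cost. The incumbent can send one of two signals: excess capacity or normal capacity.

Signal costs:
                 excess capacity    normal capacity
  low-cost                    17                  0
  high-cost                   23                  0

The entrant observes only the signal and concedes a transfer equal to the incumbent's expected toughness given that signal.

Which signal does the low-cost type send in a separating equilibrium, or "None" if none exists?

Try low-cost → excess capacity, high-cost → normal capacity:
  Under separation the entrant infers type exactly: excess capacity → low-cost (pays 78), normal capacity → high-cost (pays 34).
  Low-cost: excess capacity gives 78 − 17 = 61; normal capacity gives 34 − 0 = 34. No deviation. ✓
  High-cost: normal capacity gives 34 − 0 = 34; excess capacity gives 78 − 23 = 55. Would deviate. ✗
Try low-cost → normal capacity, high-cost → excess capacity:
  Under separation the entrant infers type exactly: normal capacity → low-cost (pays 78), excess capacity → high-cost (pays 34).
  Low-cost: normal capacity gives 78 − 0 = 78; excess capacity gives 34 − 17 = 17. No deviation. ✓
  High-cost: excess capacity gives 34 − 23 = 11; normal capacity gives 78 − 0 = 78. Would deviate. ✗
Neither assignment is incentive-compatible.

None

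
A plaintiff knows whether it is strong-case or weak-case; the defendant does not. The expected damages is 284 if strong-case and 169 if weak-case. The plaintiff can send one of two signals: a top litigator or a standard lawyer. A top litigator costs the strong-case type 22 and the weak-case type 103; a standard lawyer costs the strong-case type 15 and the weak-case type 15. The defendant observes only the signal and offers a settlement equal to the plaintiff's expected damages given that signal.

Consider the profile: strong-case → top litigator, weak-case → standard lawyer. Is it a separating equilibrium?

No

Under separation the defendant infers type exactly: top litigator → strong-case (pays 284), standard lawyer → weak-case (pays 169).
Strong-case: top litigator gives 284 − 22 = 262; standard lawyer gives 169 − 15 = 154. No deviation. ✓
Weak-case: standard lawyer gives 169 − 15 = 154; top litigator gives 284 − 103 = 181. Would deviate. ✗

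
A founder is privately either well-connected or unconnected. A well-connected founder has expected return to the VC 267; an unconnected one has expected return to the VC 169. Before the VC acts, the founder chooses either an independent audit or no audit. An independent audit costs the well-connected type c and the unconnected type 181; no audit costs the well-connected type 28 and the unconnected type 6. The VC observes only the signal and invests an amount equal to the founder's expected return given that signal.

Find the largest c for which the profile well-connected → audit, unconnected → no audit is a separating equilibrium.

126

Under separation: audit → well-connected (pays 267); no audit → unconnected (pays 169).
Unconnected: 169 − 6 = 163 ≥ 267 − 181 = 86. Holds regardless of c. ✓
Well-connected: 267 − c ≥ 169 − 28, so c ≤ 267 − 141 = 126.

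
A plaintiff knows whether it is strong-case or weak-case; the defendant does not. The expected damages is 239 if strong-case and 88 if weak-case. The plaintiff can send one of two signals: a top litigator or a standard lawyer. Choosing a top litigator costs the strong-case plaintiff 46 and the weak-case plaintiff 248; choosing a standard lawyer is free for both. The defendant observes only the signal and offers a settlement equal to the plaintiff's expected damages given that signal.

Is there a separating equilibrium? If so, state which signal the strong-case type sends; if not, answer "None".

top litigator

Try strong-case → top litigator, weak-case → standard lawyer:
  If types separate, top litigator earns payment 239 and standard lawyer earns 88.
  Strong-case: top litigator gives 239 − 46 = 193; standard lawyer gives 88 − 0 = 88. No deviation. ✓
  Weak-case: standard lawyer gives 88 − 0 = 88; top litigator gives 239 − 248 = -9. No deviation. ✓
Both hold — the strong-case type sends top litigator.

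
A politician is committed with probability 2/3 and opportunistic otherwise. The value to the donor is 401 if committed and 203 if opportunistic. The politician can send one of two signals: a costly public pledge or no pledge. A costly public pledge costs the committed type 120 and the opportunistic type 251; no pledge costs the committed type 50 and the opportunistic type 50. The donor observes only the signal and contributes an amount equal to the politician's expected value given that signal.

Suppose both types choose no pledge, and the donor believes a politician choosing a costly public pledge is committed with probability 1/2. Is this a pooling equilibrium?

At the pooled signal (no pledge) the donor holds the prior 2/3 and pays 2/3·401 + 1/3·203 = 335. Off-path (pledge) belief 1/2 gives 1/2·401 + 1/2·203 = 302.
Committed: no pledge gives 335 − 50 = 285; pledge gives 302 − 120 = 182. Stays. ✓
Opportunistic: no pledge gives 335 − 50 = 285; pledge gives 302 − 251 = 51. Stays. ✓

Yes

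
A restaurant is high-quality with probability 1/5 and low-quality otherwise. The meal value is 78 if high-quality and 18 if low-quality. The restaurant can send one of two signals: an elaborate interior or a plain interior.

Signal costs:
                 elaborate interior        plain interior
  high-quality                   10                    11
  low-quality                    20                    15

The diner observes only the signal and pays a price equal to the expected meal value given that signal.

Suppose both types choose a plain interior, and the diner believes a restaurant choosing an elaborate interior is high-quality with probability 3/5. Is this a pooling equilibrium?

No

At the pooled signal (plain interior) the diner holds the prior 1/5 and pays 1/5·78 + 4/5·18 = 30. Off-path (elaborate interior) belief 3/5 gives 3/5·78 + 2/5·18 = 54.
High-quality: plain interior gives 30 − 11 = 19; elaborate interior gives 54 − 10 = 44. Deviates. ✗
Low-quality: plain interior gives 30 − 15 = 15; elaborate interior gives 54 − 20 = 34. Deviates. ✗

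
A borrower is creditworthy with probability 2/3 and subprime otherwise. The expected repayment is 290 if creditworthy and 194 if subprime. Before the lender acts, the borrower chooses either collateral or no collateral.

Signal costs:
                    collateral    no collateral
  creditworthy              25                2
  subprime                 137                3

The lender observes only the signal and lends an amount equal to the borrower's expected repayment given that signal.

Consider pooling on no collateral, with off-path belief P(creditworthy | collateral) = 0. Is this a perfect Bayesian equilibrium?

Yes

At the pooled signal (no collateral) the lender holds the prior 2/3 and pays 2/3·290 + 1/3·194 = 258. Off-path (collateral) belief 0 gives 0·290 + 1·194 = 194.
Creditworthy: no collateral gives 258 − 2 = 256; collateral gives 194 − 25 = 169. Stays. ✓
Subprime: no collateral gives 258 − 3 = 255; collateral gives 194 − 137 = 57. Stays. ✓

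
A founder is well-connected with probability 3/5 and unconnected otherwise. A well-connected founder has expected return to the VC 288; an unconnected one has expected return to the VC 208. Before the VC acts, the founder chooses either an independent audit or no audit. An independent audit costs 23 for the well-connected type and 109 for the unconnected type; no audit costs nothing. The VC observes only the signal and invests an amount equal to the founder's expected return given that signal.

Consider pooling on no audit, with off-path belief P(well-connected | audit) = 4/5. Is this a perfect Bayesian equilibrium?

Yes

At the pooled signal (no audit) the VC holds the prior 3/5 and pays 3/5·288 + 2/5·208 = 256. Off-path (audit) belief 4/5 gives 4/5·288 + 1/5·208 = 272.
Well-connected: no audit gives 256 − 0 = 256; audit gives 272 − 23 = 249. Stays. ✓
Unconnected: no audit gives 256 − 0 = 256; audit gives 272 − 109 = 163. Stays. ✓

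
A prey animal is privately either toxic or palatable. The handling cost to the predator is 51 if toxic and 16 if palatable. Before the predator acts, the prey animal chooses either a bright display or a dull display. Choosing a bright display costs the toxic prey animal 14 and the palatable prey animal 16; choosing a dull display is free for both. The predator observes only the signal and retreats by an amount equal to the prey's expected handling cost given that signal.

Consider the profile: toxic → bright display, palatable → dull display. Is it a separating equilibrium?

Under separation the predator infers type exactly: bright display → toxic (pays 51), dull display → palatable (pays 16).
Toxic: bright display gives 51 − 14 = 37; dull display gives 16 − 0 = 16. No deviation. ✓
Palatable: dull display gives 16 − 0 = 16; bright display gives 51 − 16 = 35. Would deviate. ✗

No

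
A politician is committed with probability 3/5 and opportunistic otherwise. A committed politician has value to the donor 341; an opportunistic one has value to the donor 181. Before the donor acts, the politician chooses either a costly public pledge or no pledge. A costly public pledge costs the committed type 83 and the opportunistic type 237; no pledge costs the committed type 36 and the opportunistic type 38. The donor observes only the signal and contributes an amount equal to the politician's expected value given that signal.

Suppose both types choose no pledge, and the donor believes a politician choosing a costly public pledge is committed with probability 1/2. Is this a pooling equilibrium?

Yes

At the pooled signal (no pledge) the donor holds the prior 3/5 and pays 3/5·341 + 2/5·181 = 277. Off-path (pledge) belief 1/2 gives 1/2·341 + 1/2·181 = 261.
Committed: no pledge gives 277 − 36 = 241; pledge gives 261 − 83 = 178. Stays. ✓
Opportunistic: no pledge gives 277 − 38 = 239; pledge gives 261 − 237 = 24. Stays. ✓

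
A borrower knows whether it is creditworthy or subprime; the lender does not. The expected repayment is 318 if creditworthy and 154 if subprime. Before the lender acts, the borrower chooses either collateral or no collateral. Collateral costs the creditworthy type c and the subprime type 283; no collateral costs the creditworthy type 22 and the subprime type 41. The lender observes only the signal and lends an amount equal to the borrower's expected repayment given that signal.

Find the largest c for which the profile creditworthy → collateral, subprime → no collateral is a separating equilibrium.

186

Under separation: collateral → creditworthy (pays 318); no collateral → subprime (pays 154).
Subprime: 154 − 41 = 113 ≥ 318 − 283 = 35. Holds regardless of c. ✓
Creditworthy: 318 − c ≥ 154 − 22, so c ≤ 318 − 132 = 186.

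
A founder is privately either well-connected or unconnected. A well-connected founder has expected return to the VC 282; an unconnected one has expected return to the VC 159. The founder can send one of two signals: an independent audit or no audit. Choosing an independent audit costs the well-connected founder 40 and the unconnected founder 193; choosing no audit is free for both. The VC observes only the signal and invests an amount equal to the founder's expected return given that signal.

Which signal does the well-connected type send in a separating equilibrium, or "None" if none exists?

Try well-connected → audit, unconnected → no audit:
  Under separation the VC infers type exactly: audit → well-connected (pays 282), no audit → unconnected (pays 159).
  Well-connected: audit gives 282 − 40 = 242; no audit gives 159 − 0 = 159. No deviation. ✓
  Unconnected: no audit gives 159 − 0 = 159; audit gives 282 − 193 = 89. No deviation. ✓
Both hold — the well-connected type sends audit.

audit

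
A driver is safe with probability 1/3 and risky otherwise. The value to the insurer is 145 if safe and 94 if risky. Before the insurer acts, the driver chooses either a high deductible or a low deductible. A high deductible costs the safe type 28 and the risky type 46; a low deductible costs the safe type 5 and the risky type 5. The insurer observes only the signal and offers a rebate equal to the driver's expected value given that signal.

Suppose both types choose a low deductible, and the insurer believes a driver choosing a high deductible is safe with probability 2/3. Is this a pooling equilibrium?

On the equilibrium path (low deductible) the insurer holds the prior 1/3 and pays 1/3·145 + 2/3·94 = 111. Off-path (high deductible) belief 2/3 gives 2/3·145 + 1/3·94 = 128.
Safe: low deductible gives 111 − 5 = 106; high deductible gives 128 − 28 = 100. Stays. ✓
Risky: low deductible gives 111 − 5 = 106; high deductible gives 128 − 46 = 82. Stays. ✓
Beliefs are Bayes-consistent on-path and both types best-respond.

Yes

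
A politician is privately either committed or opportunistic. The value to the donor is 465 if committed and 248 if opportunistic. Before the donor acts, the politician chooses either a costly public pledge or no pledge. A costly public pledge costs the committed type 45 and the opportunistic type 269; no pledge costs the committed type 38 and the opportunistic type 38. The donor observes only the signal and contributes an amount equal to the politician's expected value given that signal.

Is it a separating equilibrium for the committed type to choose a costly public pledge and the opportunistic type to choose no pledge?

Yes

Under separation the donor infers type exactly: pledge → committed (pays 465), no pledge → opportunistic (pays 248).
Committed: pledge gives 465 − 45 = 420; no pledge gives 248 − 38 = 210. No deviation. ✓
Opportunistic: no pledge gives 248 − 38 = 210; pledge gives 465 − 269 = 196. No deviation. ✓
Both incentive constraints hold.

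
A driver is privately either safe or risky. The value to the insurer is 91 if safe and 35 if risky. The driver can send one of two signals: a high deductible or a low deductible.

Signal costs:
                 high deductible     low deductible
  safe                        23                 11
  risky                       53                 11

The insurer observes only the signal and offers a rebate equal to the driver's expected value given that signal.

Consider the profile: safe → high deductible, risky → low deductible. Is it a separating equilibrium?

No

If types separate, high deductible earns payment 91 and low deductible earns 35.
Safe: high deductible gives 91 − 23 = 68; low deductible gives 35 − 11 = 24. No deviation. ✓
Risky: low deductible gives 35 − 11 = 24; high deductible gives 91 − 53 = 38. Would deviate. ✗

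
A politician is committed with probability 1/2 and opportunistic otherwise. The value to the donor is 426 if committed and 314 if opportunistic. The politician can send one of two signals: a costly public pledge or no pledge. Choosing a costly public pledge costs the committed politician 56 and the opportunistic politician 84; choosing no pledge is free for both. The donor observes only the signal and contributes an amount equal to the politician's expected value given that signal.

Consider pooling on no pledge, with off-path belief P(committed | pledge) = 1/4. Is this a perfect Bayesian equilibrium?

Yes

On the equilibrium path (no pledge) the donor holds the prior 1/2 and pays 1/2·426 + 1/2·314 = 370. Off-path (pledge) belief 1/4 gives 1/4·426 + 3/4·314 = 342.
Committed: no pledge gives 370 − 0 = 370; pledge gives 342 − 56 = 286. Stays. ✓
Opportunistic: no pledge gives 370 − 0 = 370; pledge gives 342 − 84 = 258. Stays. ✓
Beliefs are Bayes-consistent on-path and both types best-respond.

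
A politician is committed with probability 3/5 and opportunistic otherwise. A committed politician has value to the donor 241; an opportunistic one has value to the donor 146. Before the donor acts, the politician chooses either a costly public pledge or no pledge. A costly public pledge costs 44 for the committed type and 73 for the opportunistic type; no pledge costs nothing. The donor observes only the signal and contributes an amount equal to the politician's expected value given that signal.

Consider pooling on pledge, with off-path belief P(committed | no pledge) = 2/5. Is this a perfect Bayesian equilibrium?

No

At the pooled signal (pledge) the donor holds the prior 3/5 and pays 3/5·241 + 2/5·146 = 203. Off-path (no pledge) belief 2/5 gives 2/5·241 + 3/5·146 = 184.
Committed: pledge gives 203 − 44 = 159; no pledge gives 184 − 0 = 184. Deviates. ✗
Opportunistic: pledge gives 203 − 73 = 130; no pledge gives 184 − 0 = 184. Deviates. ✗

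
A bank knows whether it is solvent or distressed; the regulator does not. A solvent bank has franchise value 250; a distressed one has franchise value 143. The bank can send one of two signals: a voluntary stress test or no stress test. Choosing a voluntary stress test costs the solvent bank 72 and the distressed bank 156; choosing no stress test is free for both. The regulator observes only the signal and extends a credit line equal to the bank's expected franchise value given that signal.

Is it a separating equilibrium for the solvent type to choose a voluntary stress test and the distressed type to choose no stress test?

Under separation the regulator infers type exactly: stress test → solvent (pays 250), no stress test → distressed (pays 143).
Solvent: stress test gives 250 − 72 = 178; no stress test gives 143 − 0 = 143. No deviation. ✓
Distressed: no stress test gives 143 − 0 = 143; stress test gives 250 − 156 = 94. No deviation. ✓
Neither type gains from mimicking the other.

Yes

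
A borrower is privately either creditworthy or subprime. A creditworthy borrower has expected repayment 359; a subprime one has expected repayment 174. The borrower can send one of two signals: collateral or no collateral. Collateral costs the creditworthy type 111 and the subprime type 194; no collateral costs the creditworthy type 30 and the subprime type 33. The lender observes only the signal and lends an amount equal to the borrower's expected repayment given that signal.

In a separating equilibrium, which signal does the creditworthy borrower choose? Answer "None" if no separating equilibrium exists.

None

Try creditworthy → collateral, subprime → no collateral:
  Under separation the lender infers type exactly: collateral → creditworthy (pays 359), no collateral → subprime (pays 174).
  Creditworthy: collateral gives 359 − 111 = 248; no collateral gives 174 − 30 = 144. No deviation. ✓
  Subprime: no collateral gives 174 − 33 = 141; collateral gives 359 − 194 = 165. Would deviate. ✗
Try creditworthy → no collateral, subprime → collateral:
  Under separation the lender infers type exactly: no collateral → creditworthy (pays 359), collateral → subprime (pays 174).
  Creditworthy: no collateral gives 359 − 30 = 329; collateral gives 174 − 111 = 63. No deviation. ✓
  Subprime: collateral gives 174 − 194 = -20; no collateral gives 359 − 33 = 326. Would deviate. ✗
Neither assignment is incentive-compatible.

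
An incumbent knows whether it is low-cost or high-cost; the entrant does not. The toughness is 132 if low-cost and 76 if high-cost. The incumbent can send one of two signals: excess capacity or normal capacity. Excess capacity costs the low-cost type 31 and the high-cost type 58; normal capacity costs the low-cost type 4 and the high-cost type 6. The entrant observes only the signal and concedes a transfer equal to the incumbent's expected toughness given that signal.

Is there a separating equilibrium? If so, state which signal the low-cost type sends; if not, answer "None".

Try low-cost → excess capacity, high-cost → normal capacity:
  Under separation the entrant infers type exactly: excess capacity → low-cost (pays 132), normal capacity → high-cost (pays 76).
  Low-cost: excess capacity gives 132 − 31 = 101; normal capacity gives 76 − 4 = 72. No deviation. ✓
  High-cost: normal capacity gives 76 − 6 = 70; excess capacity gives 132 − 58 = 74. Would deviate. ✗
Try low-cost → normal capacity, high-cost → excess capacity:
  Under separation the entrant infers type exactly: normal capacity → low-cost (pays 132), excess capacity → high-cost (pays 76).
  Low-cost: normal capacity gives 132 − 4 = 128; excess capacity gives 76 − 31 = 45. No deviation. ✓
  High-cost: excess capacity gives 76 − 58 = 18; normal capacity gives 132 − 6 = 126. Would deviate. ✗
Neither assignment is incentive-compatible.

None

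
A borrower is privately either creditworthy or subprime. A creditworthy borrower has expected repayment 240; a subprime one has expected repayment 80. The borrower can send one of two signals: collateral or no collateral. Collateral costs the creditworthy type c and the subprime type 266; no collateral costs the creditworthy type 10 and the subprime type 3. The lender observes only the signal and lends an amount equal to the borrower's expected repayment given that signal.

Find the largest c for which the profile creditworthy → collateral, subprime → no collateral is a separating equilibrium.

Under separation: collateral → creditworthy (pays 240); no collateral → subprime (pays 80).
Subprime: 80 − 3 = 77 ≥ 240 − 266 = -26. Holds regardless of c. ✓
Creditworthy: 240 − c ≥ 80 − 10, so c ≤ 240 − 70 = 170.

170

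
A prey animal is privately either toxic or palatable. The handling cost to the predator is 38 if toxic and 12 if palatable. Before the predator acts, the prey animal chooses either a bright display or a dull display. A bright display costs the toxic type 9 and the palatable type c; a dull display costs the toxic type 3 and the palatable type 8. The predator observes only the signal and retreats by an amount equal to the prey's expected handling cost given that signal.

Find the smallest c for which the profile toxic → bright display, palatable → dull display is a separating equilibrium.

Under separation: bright display → toxic (pays 38); dull display → palatable (pays 12).
Toxic: 38 − 9 = 29 ≥ 12 − 3 = 9. Holds regardless of c. ✓
Palatable: 12 − 8 ≥ 38 − c, so c ≥ 38 − 4 = 34.

34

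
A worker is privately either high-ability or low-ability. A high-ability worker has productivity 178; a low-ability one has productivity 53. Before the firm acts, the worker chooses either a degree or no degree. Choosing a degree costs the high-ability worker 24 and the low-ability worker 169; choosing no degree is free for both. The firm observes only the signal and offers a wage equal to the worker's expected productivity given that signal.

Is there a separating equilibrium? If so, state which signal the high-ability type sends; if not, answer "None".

Try high-ability → degree, low-ability → no degree:
  If types separate, degree earns payment 178 and no degree earns 53.
  High-ability: degree gives 178 − 24 = 154; no degree gives 53 − 0 = 53. No deviation. ✓
  Low-ability: no degree gives 53 − 0 = 53; degree gives 178 − 169 = 9. No deviation. ✓
Both hold — the high-ability type sends degree.

degree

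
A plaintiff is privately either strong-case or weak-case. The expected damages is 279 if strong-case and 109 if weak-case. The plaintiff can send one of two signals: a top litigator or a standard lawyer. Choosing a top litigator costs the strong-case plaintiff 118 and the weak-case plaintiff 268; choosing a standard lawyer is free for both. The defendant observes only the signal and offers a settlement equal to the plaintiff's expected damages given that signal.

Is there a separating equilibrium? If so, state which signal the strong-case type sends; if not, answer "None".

top litigator

Try strong-case → top litigator, weak-case → standard lawyer:
  If types separate, top litigator earns payment 279 and standard lawyer earns 109.
  Strong-case: top litigator gives 279 − 118 = 161; standard lawyer gives 109 − 0 = 109. No deviation. ✓
  Weak-case: standard lawyer gives 109 − 0 = 109; top litigator gives 279 − 268 = 11. No deviation. ✓
Both hold — the strong-case type sends top litigator.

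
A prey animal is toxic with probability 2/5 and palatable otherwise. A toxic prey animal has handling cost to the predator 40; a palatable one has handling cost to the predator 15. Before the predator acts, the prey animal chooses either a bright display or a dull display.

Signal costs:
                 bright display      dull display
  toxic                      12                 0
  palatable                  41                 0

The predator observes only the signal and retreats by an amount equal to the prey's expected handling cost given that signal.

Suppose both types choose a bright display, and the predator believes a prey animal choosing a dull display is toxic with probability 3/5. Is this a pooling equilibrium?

No

On the equilibrium path (bright display) the predator holds the prior 2/5 and pays 2/5·40 + 3/5·15 = 25. Off-path (dull display) belief 3/5 gives 3/5·40 + 2/5·15 = 30.
Toxic: bright display gives 25 − 12 = 13; dull display gives 30 − 0 = 30. Deviates. ✗
Palatable: bright display gives 25 − 41 = -16; dull display gives 30 − 0 = 30. Deviates. ✗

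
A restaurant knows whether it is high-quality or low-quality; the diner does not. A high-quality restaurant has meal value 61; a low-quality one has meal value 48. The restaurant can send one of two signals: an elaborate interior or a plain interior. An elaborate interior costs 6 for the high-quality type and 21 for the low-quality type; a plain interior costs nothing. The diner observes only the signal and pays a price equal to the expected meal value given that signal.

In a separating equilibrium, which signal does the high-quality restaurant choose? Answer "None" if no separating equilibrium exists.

Try high-quality → elaborate interior, low-quality → plain interior:
  Under separation the diner infers type exactly: elaborate interior → high-quality (pays 61), plain interior → low-quality (pays 48).
  High-quality: elaborate interior gives 61 − 6 = 55; plain interior gives 48 − 0 = 48. No deviation. ✓
  Low-quality: plain interior gives 48 − 0 = 48; elaborate interior gives 61 − 21 = 40. No deviation. ✓
Both hold — the high-quality type sends elaborate interior.

elaborate interior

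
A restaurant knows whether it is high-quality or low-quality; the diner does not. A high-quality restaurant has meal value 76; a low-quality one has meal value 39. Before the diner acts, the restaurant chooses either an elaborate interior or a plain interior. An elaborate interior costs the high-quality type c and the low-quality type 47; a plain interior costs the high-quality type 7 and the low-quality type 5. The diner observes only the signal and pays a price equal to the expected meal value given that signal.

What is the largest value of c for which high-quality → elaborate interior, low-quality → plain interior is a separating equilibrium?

44

Under separation: elaborate interior → high-quality (pays 76); plain interior → low-quality (pays 39).
Low-quality: 39 − 5 = 34 ≥ 76 − 47 = 29. Holds regardless of c. ✓
High-quality: 76 − c ≥ 39 − 7, so c ≤ 76 − 32 = 44.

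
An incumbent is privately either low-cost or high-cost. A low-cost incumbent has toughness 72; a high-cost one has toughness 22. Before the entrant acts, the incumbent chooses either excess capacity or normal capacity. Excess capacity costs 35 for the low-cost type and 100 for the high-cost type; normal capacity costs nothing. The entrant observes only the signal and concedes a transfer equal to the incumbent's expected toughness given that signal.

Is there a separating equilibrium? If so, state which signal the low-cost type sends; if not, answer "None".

excess capacity

Try low-cost → excess capacity, high-cost → normal capacity:
  Under separation the entrant infers type exactly: excess capacity → low-cost (pays 72), normal capacity → high-cost (pays 22).
  Low-cost: excess capacity gives 72 − 35 = 37; normal capacity gives 22 − 0 = 22. No deviation. ✓
  High-cost: normal capacity gives 22 − 0 = 22; excess capacity gives 72 − 100 = -28. No deviation. ✓
Both hold — the low-cost type sends excess capacity.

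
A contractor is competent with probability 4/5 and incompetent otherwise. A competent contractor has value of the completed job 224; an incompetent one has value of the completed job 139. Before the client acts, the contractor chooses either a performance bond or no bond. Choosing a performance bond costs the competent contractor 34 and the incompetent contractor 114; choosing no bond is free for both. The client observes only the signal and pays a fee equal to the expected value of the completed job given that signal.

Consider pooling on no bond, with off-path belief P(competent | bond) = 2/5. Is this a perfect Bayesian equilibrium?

At the pooled signal (no bond) the client holds the prior 4/5 and pays 4/5·224 + 1/5·139 = 207. Off-path (bond) belief 2/5 gives 2/5·224 + 3/5·139 = 173.
Competent: no bond gives 207 − 0 = 207; bond gives 173 − 34 = 139. Stays. ✓
Incompetent: no bond gives 207 − 0 = 207; bond gives 173 − 114 = 59. Stays. ✓

Yes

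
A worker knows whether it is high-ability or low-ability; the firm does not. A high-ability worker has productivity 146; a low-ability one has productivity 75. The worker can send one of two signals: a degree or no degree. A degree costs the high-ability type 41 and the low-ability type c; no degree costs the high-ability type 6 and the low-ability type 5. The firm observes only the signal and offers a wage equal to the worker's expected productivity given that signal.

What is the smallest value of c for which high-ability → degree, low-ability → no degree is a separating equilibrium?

Under separation: degree → high-ability (pays 146); no degree → low-ability (pays 75).
High-ability: 146 − 41 = 105 ≥ 75 − 6 = 69. Holds regardless of c. ✓
Low-ability: 75 − 5 ≥ 146 − c, so c ≥ 146 − 70 = 76.

76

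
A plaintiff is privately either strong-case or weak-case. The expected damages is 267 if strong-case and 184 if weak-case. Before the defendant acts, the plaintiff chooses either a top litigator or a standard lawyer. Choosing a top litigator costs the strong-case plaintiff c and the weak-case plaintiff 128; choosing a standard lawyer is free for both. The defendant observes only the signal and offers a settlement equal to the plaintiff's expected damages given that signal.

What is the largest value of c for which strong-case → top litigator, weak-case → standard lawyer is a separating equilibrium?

Under separation: top litigator → strong-case (pays 267); standard lawyer → weak-case (pays 184).
Weak-case: 184 − 0 = 184 ≥ 267 − 128 = 139. Holds regardless of c. ✓
Strong-case: 267 − c ≥ 184 − 0, so c ≤ 267 − 184 = 83.

83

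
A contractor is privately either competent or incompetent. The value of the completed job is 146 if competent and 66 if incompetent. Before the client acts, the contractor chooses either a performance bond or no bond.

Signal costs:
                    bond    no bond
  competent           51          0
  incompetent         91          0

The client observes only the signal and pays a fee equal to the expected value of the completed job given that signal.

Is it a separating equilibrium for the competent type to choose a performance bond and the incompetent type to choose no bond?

Under separation the client infers type exactly: bond → competent (pays 146), no bond → incompetent (pays 66).
Competent: bond gives 146 − 51 = 95; no bond gives 66 − 0 = 66. No deviation. ✓
Incompetent: no bond gives 66 − 0 = 66; bond gives 146 − 91 = 55. No deviation. ✓
Both incentive constraints hold.

Yes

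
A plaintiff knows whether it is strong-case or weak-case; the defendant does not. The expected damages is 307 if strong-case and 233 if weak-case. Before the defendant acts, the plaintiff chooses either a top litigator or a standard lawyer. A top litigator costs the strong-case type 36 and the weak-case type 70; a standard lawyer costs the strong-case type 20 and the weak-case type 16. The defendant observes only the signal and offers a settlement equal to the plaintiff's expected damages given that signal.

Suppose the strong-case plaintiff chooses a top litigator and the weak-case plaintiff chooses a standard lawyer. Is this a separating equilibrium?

If types separate, top litigator earns payment 307 and standard lawyer earns 233.
Strong-case: top litigator gives 307 − 36 = 271; standard lawyer gives 233 − 20 = 213. No deviation. ✓
Weak-case: standard lawyer gives 233 − 16 = 217; top litigator gives 307 − 70 = 237. Would deviate. ✗

No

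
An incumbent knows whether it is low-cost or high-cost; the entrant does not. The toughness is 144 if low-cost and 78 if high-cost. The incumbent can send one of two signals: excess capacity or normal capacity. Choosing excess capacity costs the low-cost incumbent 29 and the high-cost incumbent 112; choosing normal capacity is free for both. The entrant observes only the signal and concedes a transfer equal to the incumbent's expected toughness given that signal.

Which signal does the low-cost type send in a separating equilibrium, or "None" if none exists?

excess capacity

Try low-cost → excess capacity, high-cost → normal capacity:
  If types separate, excess capacity earns payment 144 and normal capacity earns 78.
  Low-cost: excess capacity gives 144 − 29 = 115; normal capacity gives 78 − 0 = 78. No deviation. ✓
  High-cost: normal capacity gives 78 − 0 = 78; excess capacity gives 144 − 112 = 32. No deviation. ✓
Both hold — the low-cost type sends excess capacity.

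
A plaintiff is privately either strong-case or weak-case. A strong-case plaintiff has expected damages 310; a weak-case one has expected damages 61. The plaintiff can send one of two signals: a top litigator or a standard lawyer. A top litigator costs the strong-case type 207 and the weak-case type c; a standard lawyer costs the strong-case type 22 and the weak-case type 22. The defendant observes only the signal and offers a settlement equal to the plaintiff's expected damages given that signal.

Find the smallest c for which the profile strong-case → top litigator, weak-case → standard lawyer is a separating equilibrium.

Under separation: top litigator → strong-case (pays 310); standard lawyer → weak-case (pays 61).
Strong-case: 310 − 207 = 103 ≥ 61 − 22 = 39. Holds regardless of c. ✓
Weak-case: 61 − 22 ≥ 310 − c, so c ≥ 310 − 39 = 271.

271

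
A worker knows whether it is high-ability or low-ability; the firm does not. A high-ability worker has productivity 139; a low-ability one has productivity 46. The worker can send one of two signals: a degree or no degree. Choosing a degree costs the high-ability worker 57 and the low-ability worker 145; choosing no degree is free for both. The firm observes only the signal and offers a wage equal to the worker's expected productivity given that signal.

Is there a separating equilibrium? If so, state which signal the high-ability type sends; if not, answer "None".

Try high-ability → degree, low-ability → no degree:
  If types separate, degree earns payment 139 and no degree earns 46.
  High-ability: degree gives 139 − 57 = 82; no degree gives 46 − 0 = 46. No deviation. ✓
  Low-ability: no degree gives 46 − 0 = 46; degree gives 139 − 145 = -6. No deviation. ✓
Both hold — the high-ability type sends degree.

degree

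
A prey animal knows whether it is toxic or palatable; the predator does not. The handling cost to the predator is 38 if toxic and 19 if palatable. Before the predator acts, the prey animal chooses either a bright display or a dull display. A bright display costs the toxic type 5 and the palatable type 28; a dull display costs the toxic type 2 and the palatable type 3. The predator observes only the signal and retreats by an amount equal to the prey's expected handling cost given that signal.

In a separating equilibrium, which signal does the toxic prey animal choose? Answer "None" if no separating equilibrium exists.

Try toxic → bright display, palatable → dull display:
  Under separation the predator infers type exactly: bright display → toxic (pays 38), dull display → palatable (pays 19).
  Toxic: bright display gives 38 − 5 = 33; dull display gives 19 − 2 = 17. No deviation. ✓
  Palatable: dull display gives 19 − 3 = 16; bright display gives 38 − 28 = 10. No deviation. ✓
Both hold — the toxic type sends bright display.

bright display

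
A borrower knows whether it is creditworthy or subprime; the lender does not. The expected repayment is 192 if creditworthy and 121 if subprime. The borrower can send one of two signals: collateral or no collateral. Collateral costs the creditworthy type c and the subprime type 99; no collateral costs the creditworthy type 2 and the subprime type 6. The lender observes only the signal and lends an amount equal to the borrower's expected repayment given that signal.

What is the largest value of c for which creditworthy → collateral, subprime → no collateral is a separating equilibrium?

Under separation: collateral → creditworthy (pays 192); no collateral → subprime (pays 121).
Subprime: 121 − 6 = 115 ≥ 192 − 99 = 93. Holds regardless of c. ✓
Creditworthy: 192 − c ≥ 121 − 2, so c ≤ 192 − 119 = 73.

73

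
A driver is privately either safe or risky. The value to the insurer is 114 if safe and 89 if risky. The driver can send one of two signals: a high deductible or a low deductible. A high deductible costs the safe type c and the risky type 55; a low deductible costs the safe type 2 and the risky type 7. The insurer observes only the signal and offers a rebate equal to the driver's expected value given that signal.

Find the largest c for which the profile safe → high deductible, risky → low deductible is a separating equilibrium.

27

Under separation: high deductible → safe (pays 114); low deductible → risky (pays 89).
Risky: 89 − 7 = 82 ≥ 114 − 55 = 59. Holds regardless of c. ✓
Safe: 114 − c ≥ 89 − 2, so c ≤ 114 − 87 = 27.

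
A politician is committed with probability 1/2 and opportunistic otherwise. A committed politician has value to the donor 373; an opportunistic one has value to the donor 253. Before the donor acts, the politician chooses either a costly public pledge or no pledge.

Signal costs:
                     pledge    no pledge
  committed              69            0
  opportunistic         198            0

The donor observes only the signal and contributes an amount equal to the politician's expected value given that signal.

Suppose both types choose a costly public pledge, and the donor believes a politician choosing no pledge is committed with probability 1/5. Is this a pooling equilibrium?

No

At the pooled signal (pledge) the donor holds the prior 1/2 and pays 1/2·373 + 1/2·253 = 313. Off-path (no pledge) belief 1/5 gives 1/5·373 + 4/5·253 = 277.
Committed: pledge gives 313 − 69 = 244; no pledge gives 277 − 0 = 277. Deviates. ✗
Opportunistic: pledge gives 313 − 198 = 115; no pledge gives 277 − 0 = 277. Deviates. ✗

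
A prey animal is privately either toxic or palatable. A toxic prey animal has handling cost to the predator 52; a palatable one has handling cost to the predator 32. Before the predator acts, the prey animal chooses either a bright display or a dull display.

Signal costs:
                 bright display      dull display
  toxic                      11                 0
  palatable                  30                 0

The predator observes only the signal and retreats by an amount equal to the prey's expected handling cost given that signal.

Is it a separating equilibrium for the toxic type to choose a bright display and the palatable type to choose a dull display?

If types separate, bright display earns payment 52 and dull display earns 32.
Toxic: bright display gives 52 − 11 = 41; dull display gives 32 − 0 = 32. No deviation. ✓
Palatable: dull display gives 32 − 0 = 32; bright display gives 52 − 30 = 22. No deviation. ✓
Neither type gains from mimicking the other.

Yes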